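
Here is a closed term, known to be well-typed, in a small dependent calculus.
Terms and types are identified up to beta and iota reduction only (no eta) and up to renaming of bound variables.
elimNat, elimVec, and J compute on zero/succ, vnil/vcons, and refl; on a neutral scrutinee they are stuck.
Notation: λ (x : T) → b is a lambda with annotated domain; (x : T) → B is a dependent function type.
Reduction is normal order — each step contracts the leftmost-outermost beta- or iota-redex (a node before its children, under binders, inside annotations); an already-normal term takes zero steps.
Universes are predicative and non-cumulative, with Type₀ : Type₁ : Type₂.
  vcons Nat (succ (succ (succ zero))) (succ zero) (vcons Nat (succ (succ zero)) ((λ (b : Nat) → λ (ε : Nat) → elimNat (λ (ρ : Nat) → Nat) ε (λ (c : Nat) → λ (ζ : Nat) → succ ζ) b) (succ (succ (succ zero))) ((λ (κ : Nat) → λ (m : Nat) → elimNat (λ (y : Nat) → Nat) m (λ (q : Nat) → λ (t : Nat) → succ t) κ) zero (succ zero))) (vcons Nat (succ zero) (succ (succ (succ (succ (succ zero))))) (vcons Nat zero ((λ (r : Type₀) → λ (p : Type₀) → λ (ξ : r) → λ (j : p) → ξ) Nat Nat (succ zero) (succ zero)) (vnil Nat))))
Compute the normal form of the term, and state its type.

normal form:
  vcons Nat (succ (succ (succ zero))) (succ zero) (vcons Nat (succ (succ zero)) (succ (succ (succ (succ zero)))) (vcons Nat (succ zero) (succ (succ (succ (succ (succ zero))))) (vcons Nat zero (succ zero) (vnil Nat))))
the term's type:
  Vec Nat (succ (succ (succ (succ zero))))


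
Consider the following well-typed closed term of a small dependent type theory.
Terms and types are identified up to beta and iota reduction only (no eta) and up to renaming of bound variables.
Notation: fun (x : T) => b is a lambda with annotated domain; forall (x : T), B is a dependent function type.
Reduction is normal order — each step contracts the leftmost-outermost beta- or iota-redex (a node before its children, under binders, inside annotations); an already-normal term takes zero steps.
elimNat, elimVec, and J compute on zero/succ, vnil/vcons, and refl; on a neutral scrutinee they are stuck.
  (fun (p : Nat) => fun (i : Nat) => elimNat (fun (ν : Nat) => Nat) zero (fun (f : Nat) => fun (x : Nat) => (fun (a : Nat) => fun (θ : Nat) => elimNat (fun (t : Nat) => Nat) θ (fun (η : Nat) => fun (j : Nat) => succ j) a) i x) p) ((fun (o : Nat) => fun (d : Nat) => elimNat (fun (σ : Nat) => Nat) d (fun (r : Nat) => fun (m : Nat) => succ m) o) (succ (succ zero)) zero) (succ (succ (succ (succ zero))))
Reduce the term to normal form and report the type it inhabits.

reduced normal form:
  succ (succ (succ (succ (succ (succ (succ (succ zero)))))))
the term's type:
  Nat


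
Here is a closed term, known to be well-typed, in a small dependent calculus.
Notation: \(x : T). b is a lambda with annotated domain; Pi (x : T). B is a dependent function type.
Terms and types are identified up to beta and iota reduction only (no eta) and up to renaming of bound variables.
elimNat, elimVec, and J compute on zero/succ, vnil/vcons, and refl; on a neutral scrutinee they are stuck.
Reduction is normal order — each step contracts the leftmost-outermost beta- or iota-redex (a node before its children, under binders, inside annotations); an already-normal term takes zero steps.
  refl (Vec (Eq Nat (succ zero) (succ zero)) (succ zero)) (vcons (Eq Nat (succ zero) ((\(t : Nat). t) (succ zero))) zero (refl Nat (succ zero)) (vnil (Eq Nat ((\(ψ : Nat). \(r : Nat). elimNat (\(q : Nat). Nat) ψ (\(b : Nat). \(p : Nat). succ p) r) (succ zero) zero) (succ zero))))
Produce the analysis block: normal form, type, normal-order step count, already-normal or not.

normal form:
  refl (Vec (Eq Nat (succ zero) (succ zero)) (succ zero)) (vcons (Eq Nat (succ zero) (succ zero)) zero (refl Nat (succ zero)) (vnil (Eq Nat (succ zero) (succ zero))))
type:
  Eq (Vec (Eq Nat (succ zero) (succ zero)) (succ zero)) (vcons (Eq Nat (succ zero) (succ zero)) zero (refl Nat (succ zero)) (vnil (Eq Nat (succ zero) (succ zero)))) (vcons (Eq Nat (succ zero) (succ zero)) zero (refl Nat (succ zero)) (vnil (Eq Nat (succ zero) (succ zero))))
normal-order step count: 4
term was already normal: no
first contracted redex: a beta-redex


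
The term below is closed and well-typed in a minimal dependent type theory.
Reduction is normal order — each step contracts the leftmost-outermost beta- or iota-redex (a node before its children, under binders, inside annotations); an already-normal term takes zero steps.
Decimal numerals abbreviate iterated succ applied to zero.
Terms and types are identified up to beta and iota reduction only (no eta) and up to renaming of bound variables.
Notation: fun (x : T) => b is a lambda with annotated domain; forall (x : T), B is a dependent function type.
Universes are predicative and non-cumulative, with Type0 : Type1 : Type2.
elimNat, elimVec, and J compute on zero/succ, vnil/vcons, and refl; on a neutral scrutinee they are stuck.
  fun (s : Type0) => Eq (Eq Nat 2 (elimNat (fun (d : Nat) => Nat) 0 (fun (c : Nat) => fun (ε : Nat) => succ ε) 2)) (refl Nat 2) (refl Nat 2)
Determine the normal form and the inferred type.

resulting normal form:
  fun (s : Type0) => Eq (Eq Nat 2 2) (refl Nat 2) (refl Nat 2)
the term's type:
  forall (s : Type0), Type0
observation: reduction starts at an elimNat iota-redex, and 7 normal-order steps reach the normal form.


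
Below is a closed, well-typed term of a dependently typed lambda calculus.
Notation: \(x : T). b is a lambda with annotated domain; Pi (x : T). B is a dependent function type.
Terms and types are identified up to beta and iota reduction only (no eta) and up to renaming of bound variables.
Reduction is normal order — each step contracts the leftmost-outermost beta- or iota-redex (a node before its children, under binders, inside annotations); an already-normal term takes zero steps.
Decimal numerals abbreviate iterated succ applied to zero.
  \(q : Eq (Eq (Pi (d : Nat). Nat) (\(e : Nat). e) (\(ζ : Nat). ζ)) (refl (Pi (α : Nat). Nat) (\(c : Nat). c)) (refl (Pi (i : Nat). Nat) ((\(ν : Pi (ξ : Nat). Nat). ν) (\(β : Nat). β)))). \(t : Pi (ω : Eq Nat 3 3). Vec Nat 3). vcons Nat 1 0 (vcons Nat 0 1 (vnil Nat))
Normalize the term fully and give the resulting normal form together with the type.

reduced normal form:
  \(q : Eq (Eq (Pi (d : Nat). Nat) (\(e : Nat). e) (\(ζ : Nat). ζ)) (refl (Pi (α : Nat). Nat) (\(c : Nat). c)) (refl (Pi (i : Nat). Nat) (\(ν : Nat). ν))). \(ξ : Pi (β : Eq Nat 3 3). Vec Nat 3). vcons Nat 1 0 (vcons Nat 0 1 (vnil Nat))
type:
  Pi (q : Eq (Eq (Pi (d : Nat). Nat) (\(e : Nat). e) (\(ζ : Nat). ζ)) (refl (Pi (α : Nat). Nat) (\(c : Nat). c)) (refl (Pi (i : Nat). Nat) (\(ν : Nat). ν))). Pi (ξ : Pi (β : Eq Nat 3 3). Vec Nat 3). Vec Nat 2


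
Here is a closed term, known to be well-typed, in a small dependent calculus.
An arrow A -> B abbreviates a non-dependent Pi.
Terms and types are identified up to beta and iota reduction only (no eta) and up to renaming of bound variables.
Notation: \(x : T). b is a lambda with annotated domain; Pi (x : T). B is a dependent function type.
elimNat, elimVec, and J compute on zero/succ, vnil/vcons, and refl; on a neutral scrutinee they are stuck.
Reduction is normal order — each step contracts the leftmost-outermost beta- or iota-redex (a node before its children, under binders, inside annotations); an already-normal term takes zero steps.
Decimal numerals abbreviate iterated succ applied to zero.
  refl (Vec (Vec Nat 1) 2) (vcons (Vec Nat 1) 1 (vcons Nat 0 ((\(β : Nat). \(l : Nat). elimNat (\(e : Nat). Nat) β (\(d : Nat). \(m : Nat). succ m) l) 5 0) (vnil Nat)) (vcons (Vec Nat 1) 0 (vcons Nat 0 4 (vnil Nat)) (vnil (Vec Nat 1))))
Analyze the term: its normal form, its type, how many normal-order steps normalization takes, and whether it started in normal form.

resulting normal form:
  refl (Vec (Vec Nat 1) 2) (vcons (Vec Nat 1) 1 (vcons Nat 0 5 (vnil Nat)) (vcons (Vec Nat 1) 0 (vcons Nat 0 4 (vnil Nat)) (vnil (Vec Nat 1))))
the term's type:
  Eq (Vec (Vec Nat 1) 2) (vcons (Vec Nat 1) 1 (vcons Nat 0 5 (vnil Nat)) (vcons (Vec Nat 1) 0 (vcons Nat 0 4 (vnil Nat)) (vnil (Vec Nat 1)))) (vcons (Vec Nat 1) 1 (vcons Nat 0 5 (vnil Nat)) (vcons (Vec Nat 1) 0 (vcons Nat 0 4 (vnil Nat)) (vnil (Vec Nat 1))))
normal-order step count: 3
already normal: no
first redex: a beta-redex


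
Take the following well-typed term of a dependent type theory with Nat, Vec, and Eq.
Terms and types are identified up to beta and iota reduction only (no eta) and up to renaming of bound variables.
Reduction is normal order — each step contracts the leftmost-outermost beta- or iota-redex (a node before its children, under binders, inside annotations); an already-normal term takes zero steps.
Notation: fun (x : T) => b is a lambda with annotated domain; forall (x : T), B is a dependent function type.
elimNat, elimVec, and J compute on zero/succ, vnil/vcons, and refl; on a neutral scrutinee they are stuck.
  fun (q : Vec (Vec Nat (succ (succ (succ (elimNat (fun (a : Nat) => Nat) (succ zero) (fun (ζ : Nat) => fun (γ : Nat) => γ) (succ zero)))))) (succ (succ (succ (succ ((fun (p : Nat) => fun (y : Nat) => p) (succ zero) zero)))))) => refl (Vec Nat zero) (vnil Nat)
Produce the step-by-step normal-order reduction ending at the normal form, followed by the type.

normal-order reduction sequence:
  fun (q : Vec (Vec Nat (succ (succ (succ (elimNat (fun (a : Nat) => Nat) (succ zero) (fun (ζ : Nat) => fun (γ : Nat) => γ) (succ zero)))))) (succ (succ (succ (succ ((fun (p : Nat) => fun (y : Nat) => p) (succ zero) zero)))))) => refl (Vec Nat zero) (vnil Nat)
  ~> fun (q : Vec (Vec Nat (succ (succ (succ ((fun (a : Nat) => fun (ζ : Nat) => ζ) zero (elimNat (fun (γ : Nat) => Nat) (succ zero) (fun (p : Nat) => fun (y : Nat) => y) zero)))))) (succ (succ (succ (succ ((fun (d : Nat) => fun (τ : Nat) => d) (succ zero) zero)))))) => refl (Vec Nat zero) (vnil Nat)
  ~> fun (q : Vec (Vec Nat (succ (succ (succ ((fun (a : Nat) => a) (elimNat (fun (ζ : Nat) => Nat) (succ zero) (fun (γ : Nat) => fun (p : Nat) => p) zero)))))) (succ (succ (succ (succ ((fun (y : Nat) => fun (d : Nat) => y) (succ zero) zero)))))) => refl (Vec Nat zero) (vnil Nat)
  ~> fun (q : Vec (Vec Nat (succ (succ (succ (elimNat (fun (a : Nat) => Nat) (succ zero) (fun (ζ : Nat) => fun (γ : Nat) => γ) zero))))) (succ (succ (succ (succ ((fun (p : Nat) => fun (y : Nat) => p) (succ zero) zero)))))) => refl (Vec Nat zero) (vnil Nat)
  ~> fun (q : Vec (Vec Nat (succ (succ (succ (succ zero))))) (succ (succ (succ (succ ((fun (a : Nat) => fun (ζ : Nat) => a) (succ zero) zero)))))) => refl (Vec Nat zero) (vnil Nat)
  ~> fun (q : Vec (Vec Nat (succ (succ (succ (succ zero))))) (succ (succ (succ (succ ((fun (a : Nat) => succ zero) zero)))))) => refl (Vec Nat zero) (vnil Nat)
  ~> fun (q : Vec (Vec Nat (succ (succ (succ (succ zero))))) (succ (succ (succ (succ (succ zero)))))) => refl (Vec Nat zero) (vnil Nat)
inferred type:
  forall (q : Vec (Vec Nat (succ (succ (succ (succ zero))))) (succ (succ (succ (succ (succ zero)))))), Eq (Vec Nat zero) (vnil Nat) (vnil Nat)


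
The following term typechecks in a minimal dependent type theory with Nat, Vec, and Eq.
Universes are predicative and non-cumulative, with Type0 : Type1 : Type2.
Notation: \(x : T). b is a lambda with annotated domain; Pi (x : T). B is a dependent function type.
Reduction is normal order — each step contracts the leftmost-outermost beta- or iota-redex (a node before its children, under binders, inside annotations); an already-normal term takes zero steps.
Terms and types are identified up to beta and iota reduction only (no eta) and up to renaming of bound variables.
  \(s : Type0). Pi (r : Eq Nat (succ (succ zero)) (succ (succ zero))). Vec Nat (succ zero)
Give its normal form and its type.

reduced normal form:
  \(s : Type0). Pi (r : Eq Nat (succ (succ zero)) (succ (succ zero))). Vec Nat (succ zero)
inferred type:
  Pi (s : Type0). Type0


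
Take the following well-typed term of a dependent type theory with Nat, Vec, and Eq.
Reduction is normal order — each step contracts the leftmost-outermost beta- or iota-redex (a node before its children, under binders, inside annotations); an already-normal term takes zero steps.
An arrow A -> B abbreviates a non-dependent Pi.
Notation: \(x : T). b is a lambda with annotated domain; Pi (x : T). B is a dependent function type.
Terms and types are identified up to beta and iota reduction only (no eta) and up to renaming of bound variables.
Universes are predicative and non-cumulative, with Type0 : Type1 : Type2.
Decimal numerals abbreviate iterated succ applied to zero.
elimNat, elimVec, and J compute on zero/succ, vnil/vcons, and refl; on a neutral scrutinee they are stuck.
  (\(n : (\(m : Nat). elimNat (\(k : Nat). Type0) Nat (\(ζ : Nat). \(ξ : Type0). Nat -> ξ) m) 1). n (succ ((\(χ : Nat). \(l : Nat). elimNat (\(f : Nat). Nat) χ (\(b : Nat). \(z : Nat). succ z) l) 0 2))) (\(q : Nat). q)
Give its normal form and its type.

normal form:
  3
inferred type:
  Nat


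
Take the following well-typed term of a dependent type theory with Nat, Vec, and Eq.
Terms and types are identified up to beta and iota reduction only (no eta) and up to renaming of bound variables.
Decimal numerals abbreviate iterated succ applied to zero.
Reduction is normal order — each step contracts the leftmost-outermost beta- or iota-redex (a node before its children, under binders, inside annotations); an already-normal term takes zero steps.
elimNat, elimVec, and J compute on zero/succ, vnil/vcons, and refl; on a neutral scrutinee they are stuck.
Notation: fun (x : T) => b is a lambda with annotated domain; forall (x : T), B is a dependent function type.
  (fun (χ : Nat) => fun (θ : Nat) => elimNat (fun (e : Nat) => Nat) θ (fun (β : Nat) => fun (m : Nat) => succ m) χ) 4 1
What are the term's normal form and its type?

resulting normal form:
  5
the term's type:
  Nat


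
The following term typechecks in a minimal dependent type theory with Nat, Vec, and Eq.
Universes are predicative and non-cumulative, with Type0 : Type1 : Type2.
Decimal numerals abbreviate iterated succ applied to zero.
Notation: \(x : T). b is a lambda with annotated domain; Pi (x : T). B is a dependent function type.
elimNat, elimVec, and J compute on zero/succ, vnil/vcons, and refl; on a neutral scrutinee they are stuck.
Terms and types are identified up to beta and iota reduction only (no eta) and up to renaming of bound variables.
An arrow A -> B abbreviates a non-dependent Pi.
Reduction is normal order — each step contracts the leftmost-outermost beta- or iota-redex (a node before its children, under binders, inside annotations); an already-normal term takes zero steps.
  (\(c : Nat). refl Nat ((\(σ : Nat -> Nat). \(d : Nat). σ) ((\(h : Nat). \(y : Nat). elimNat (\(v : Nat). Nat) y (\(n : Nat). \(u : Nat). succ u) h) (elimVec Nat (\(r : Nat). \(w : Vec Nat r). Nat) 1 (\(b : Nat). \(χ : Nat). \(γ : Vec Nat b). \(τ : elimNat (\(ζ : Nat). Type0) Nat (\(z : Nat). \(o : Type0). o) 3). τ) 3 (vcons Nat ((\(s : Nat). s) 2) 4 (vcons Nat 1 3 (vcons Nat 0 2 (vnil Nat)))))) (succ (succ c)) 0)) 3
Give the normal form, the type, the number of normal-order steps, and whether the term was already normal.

normal form:
  refl Nat 1
inferred type:
  Eq Nat 1 1
normal-order step count: 25
started in normal form: no
first contracted redex: a beta-redex


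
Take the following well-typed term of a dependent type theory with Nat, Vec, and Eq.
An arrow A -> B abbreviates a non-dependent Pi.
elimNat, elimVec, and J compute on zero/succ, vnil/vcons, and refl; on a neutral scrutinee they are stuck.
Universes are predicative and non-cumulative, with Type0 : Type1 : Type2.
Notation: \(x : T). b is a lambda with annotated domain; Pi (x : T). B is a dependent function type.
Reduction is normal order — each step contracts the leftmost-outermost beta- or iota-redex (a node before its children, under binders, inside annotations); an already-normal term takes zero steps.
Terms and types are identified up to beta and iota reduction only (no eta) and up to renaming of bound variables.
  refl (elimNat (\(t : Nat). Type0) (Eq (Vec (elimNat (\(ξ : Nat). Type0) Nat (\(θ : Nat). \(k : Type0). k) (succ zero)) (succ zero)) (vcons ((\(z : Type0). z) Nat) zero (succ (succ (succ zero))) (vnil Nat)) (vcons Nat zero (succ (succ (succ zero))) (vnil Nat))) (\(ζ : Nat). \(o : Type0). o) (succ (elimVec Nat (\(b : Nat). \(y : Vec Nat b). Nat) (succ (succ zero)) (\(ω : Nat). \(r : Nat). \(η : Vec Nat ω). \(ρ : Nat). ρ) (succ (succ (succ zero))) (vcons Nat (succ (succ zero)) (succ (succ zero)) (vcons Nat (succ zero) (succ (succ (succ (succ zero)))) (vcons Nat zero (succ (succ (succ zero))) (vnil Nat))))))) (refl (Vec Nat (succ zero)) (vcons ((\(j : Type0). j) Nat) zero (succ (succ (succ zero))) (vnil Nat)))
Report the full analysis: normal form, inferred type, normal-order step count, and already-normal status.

resulting normal form:
  refl (Eq (Vec Nat (succ zero)) (vcons Nat zero (succ (succ (succ zero))) (vnil Nat)) (vcons Nat zero (succ (succ (succ zero))) (vnil Nat))) (refl (Vec Nat (succ zero)) (vcons Nat zero (succ (succ (succ zero))) (vnil Nat)))
type:
  Eq (Eq (Vec Nat (succ zero)) (vcons Nat zero (succ (succ (succ zero))) (vnil Nat)) (vcons Nat zero (succ (succ (succ zero))) (vnil Nat))) (refl (Vec Nat (succ zero)) (vcons Nat zero (succ (succ (succ zero))) (vnil Nat))) (refl (Vec Nat (succ zero)) (vcons Nat zero (succ (succ (succ zero))) (vnil Nat)))
normal-order step count: 32
started in normal form: no
first contracted redex: an elimNat iota-redex


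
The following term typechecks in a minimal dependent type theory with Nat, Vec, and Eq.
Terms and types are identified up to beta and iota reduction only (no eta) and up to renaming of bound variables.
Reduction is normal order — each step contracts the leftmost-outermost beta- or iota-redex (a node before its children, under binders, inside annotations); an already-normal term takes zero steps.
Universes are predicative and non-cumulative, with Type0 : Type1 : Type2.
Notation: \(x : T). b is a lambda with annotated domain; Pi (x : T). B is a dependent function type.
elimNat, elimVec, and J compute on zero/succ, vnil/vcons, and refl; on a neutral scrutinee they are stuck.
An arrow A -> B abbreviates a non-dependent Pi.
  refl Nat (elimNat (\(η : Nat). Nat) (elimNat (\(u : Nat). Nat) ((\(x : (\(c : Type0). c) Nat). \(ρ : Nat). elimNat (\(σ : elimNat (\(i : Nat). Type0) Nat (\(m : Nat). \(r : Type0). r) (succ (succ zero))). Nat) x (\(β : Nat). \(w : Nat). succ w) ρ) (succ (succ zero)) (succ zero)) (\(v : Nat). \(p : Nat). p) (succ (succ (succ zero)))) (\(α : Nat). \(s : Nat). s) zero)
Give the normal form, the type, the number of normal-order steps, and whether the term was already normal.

normal form:
  refl Nat (succ (succ (succ zero)))
the term's type:
  Eq Nat (succ (succ (succ zero))) (succ (succ (succ zero)))
reduction steps (normal order): 17
term was already normal: no
first redex: an elimNat iota-redex


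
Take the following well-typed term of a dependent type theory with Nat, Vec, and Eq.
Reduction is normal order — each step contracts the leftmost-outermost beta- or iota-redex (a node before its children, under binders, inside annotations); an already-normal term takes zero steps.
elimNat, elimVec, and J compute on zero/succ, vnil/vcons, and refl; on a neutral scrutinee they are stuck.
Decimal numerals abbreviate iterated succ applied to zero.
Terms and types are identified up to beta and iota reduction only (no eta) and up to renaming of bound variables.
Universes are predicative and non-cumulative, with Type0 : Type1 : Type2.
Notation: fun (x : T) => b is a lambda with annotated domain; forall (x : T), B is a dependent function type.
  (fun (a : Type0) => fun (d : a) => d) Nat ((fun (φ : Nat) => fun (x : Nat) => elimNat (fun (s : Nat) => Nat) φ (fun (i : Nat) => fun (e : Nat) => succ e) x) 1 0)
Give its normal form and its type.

normal form:
  1
type:
  Nat
observation: 5 normal-order steps separate the term from its normal form.


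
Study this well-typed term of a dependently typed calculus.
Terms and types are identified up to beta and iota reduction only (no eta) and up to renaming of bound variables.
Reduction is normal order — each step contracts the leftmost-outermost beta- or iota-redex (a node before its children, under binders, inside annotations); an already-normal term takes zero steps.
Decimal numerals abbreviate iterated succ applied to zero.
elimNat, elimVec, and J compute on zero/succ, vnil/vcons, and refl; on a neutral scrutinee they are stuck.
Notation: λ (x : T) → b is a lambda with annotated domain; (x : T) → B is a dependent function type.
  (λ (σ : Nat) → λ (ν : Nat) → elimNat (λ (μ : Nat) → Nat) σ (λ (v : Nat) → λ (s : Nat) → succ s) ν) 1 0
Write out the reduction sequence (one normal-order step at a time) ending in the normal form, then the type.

normal-order reduction sequence:
  (λ (σ : Nat) → λ (ν : Nat) → elimNat (λ (μ : Nat) → Nat) σ (λ (v : Nat) → λ (s : Nat) → succ s) ν) 1 0
  ~> (λ (σ : Nat) → elimNat (λ (ν : Nat) → Nat) 1 (λ (μ : Nat) → λ (v : Nat) → succ v) σ) 0
  ~> elimNat (λ (σ : Nat) → Nat) 1 (λ (ν : Nat) → λ (μ : Nat) → succ μ) 0
  ~> 1
inferred type:
  Nat


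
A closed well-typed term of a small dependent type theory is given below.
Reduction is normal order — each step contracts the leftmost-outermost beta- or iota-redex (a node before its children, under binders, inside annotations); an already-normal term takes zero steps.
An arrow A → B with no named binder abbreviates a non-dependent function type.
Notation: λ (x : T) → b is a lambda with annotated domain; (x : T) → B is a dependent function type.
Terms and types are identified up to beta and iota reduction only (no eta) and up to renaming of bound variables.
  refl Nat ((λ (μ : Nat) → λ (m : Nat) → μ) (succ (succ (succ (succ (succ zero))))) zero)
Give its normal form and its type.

reduced normal form:
  refl Nat (succ (succ (succ (succ (succ zero)))))
the term's type:
  Eq Nat (succ (succ (succ (succ (succ zero))))) (succ (succ (succ (succ (succ zero)))))


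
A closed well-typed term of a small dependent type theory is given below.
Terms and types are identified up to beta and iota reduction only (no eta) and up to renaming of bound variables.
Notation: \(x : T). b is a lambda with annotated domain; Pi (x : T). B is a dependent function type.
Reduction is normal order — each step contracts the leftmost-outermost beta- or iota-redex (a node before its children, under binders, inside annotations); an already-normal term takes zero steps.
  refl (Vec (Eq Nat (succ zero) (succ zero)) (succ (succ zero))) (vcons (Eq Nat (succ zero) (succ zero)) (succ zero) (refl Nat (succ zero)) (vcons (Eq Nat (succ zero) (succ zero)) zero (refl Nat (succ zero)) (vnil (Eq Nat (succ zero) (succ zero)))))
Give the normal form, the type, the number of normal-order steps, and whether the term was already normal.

resulting normal form:
  refl (Vec (Eq Nat (succ zero) (succ zero)) (succ (succ zero))) (vcons (Eq Nat (succ zero) (succ zero)) (succ zero) (refl Nat (succ zero)) (vcons (Eq Nat (succ zero) (succ zero)) zero (refl Nat (succ zero)) (vnil (Eq Nat (succ zero) (succ zero)))))
inferred type:
  Eq (Vec (Eq Nat (succ zero) (succ zero)) (succ (succ zero))) (vcons (Eq Nat (succ zero) (succ zero)) (succ zero) (refl Nat (succ zero)) (vcons (Eq Nat (succ zero) (succ zero)) zero (refl Nat (succ zero)) (vnil (Eq Nat (succ zero) (succ zero))))) (vcons (Eq Nat (succ zero) (succ zero)) (succ zero) (refl Nat (succ zero)) (vcons (Eq Nat (succ zero) (succ zero)) zero (refl Nat (succ zero)) (vnil (Eq Nat (succ zero) (succ zero)))))
steps to reach normal form (normal order): 0
started in normal form: yes


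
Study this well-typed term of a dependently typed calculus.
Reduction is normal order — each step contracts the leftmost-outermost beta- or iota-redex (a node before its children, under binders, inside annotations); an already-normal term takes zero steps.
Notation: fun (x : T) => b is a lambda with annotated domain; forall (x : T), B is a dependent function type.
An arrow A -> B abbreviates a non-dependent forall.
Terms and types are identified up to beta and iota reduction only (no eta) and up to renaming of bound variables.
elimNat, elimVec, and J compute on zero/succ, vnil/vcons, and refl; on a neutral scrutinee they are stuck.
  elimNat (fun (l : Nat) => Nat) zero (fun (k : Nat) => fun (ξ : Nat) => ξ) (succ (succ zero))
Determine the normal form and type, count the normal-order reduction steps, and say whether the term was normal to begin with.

reduced normal form:
  zero
inferred type:
  Nat
reduction steps (normal order): 7
already normal: no
first redex: an elimNat iota-redex


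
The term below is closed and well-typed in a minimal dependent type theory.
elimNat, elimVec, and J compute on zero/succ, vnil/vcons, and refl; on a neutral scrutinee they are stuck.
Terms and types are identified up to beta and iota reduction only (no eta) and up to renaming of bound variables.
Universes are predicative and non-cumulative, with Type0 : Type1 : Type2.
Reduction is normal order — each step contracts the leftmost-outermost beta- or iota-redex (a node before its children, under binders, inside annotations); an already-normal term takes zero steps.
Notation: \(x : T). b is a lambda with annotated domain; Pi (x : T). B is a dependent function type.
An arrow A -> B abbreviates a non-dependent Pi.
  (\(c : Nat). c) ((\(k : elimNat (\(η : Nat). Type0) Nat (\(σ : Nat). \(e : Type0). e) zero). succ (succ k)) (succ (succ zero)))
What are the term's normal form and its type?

reduced normal form:
  succ (succ (succ (succ zero)))
type:
  Nat
observation: normalization takes exactly 2 steps under the normal-order strategy.


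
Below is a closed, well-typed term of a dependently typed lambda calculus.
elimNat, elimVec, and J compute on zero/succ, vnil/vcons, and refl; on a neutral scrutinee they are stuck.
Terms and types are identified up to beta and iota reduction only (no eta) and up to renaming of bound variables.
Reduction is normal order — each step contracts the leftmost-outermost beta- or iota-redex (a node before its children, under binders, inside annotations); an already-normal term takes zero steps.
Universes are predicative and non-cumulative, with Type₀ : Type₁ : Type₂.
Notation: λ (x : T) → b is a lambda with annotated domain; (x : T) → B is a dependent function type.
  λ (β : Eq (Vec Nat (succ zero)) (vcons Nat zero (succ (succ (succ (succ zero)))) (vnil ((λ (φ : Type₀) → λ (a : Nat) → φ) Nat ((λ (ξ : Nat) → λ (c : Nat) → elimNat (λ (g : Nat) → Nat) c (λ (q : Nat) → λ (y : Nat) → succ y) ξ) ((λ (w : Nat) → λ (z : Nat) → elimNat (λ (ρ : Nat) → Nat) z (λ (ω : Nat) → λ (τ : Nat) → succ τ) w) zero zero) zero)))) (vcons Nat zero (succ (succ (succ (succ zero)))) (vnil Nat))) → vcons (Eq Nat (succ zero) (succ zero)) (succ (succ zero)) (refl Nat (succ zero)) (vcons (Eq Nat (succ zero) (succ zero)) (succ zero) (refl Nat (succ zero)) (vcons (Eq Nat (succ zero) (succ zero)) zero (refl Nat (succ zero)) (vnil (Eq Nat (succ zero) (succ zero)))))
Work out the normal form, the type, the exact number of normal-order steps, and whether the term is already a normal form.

resulting normal form:
  λ (β : Eq (Vec Nat (succ zero)) (vcons Nat zero (succ (succ (succ (succ zero)))) (vnil Nat)) (vcons Nat zero (succ (succ (succ (succ zero)))) (vnil Nat))) → vcons (Eq Nat (succ zero) (succ zero)) (succ (succ zero)) (refl Nat (succ zero)) (vcons (Eq Nat (succ zero) (succ zero)) (succ zero) (refl Nat (succ zero)) (vcons (Eq Nat (succ zero) (succ zero)) zero (refl Nat (succ zero)) (vnil (Eq Nat (succ zero) (succ zero)))))
the term's type:
  (β : Eq (Vec Nat (succ zero)) (vcons Nat zero (succ (succ (succ (succ zero)))) (vnil Nat)) (vcons Nat zero (succ (succ (succ (succ zero)))) (vnil Nat))) → Vec (Eq Nat (succ zero) (succ zero)) (succ (succ (succ zero)))
normal-order step count: 2
already normal: no
first redex: a beta-redex


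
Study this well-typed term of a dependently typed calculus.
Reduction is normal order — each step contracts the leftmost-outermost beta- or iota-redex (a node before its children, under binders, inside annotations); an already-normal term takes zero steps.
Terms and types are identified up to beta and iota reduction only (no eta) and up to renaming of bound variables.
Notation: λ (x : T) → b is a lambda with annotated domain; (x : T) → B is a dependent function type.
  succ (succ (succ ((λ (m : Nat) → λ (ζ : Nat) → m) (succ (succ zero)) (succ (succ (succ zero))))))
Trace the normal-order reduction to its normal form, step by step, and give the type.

normal-order reduction sequence:
  succ (succ (succ ((λ (m : Nat) → λ (ζ : Nat) → m) (succ (succ zero)) (succ (succ (succ zero))))))
  ~> succ (succ (succ ((λ (m : Nat) → succ (succ zero)) (succ (succ (succ zero))))))
  ~> succ (succ (succ (succ (succ zero))))
type:
  Nat


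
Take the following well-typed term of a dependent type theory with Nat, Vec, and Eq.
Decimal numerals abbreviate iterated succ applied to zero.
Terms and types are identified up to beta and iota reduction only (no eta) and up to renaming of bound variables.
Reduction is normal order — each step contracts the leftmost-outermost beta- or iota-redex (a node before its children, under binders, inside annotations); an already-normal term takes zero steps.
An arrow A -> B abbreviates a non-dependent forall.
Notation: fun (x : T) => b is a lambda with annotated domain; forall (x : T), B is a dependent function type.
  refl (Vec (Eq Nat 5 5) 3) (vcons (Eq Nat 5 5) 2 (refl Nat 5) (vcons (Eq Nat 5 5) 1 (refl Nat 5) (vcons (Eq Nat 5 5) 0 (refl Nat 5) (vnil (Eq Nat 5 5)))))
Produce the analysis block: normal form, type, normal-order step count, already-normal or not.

reduced normal form:
  refl (Vec (Eq Nat 5 5) 3) (vcons (Eq Nat 5 5) 2 (refl Nat 5) (vcons (Eq Nat 5 5) 1 (refl Nat 5) (vcons (Eq Nat 5 5) 0 (refl Nat 5) (vnil (Eq Nat 5 5)))))
inferred type:
  Eq (Vec (Eq Nat 5 5) 3) (vcons (Eq Nat 5 5) 2 (refl Nat 5) (vcons (Eq Nat 5 5) 1 (refl Nat 5) (vcons (Eq Nat 5 5) 0 (refl Nat 5) (vnil (Eq Nat 5 5))))) (vcons (Eq Nat 5 5) 2 (refl Nat 5) (vcons (Eq Nat 5 5) 1 (refl Nat 5) (vcons (Eq Nat 5 5) 0 (refl Nat 5) (vnil (Eq Nat 5 5)))))
reduction steps (normal order): 0
started in normal form: yes


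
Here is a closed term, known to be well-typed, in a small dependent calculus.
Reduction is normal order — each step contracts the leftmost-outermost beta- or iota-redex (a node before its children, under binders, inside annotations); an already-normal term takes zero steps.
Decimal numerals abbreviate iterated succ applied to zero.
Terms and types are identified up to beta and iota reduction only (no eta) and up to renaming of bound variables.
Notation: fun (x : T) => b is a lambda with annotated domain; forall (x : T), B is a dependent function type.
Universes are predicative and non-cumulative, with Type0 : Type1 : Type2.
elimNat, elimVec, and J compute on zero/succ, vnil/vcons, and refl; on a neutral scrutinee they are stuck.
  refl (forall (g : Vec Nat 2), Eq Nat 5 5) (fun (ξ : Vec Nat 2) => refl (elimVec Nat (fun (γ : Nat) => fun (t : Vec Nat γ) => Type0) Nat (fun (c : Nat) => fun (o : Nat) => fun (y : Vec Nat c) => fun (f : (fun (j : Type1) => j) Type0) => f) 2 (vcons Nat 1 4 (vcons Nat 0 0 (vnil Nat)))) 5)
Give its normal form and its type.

normal form:
  refl (forall (g : Vec Nat 2), Eq Nat 5 5) (fun (ξ : Vec Nat 2) => refl Nat 5)
the term's type:
  Eq (forall (g : Vec Nat 2), Eq Nat 5 5) (fun (ξ : Vec Nat 2) => refl Nat 5) (fun (γ : Vec Nat 2) => refl Nat 5)
observation: 11 normal-order steps normalize the term, beginning with an elimVec iota-redex.


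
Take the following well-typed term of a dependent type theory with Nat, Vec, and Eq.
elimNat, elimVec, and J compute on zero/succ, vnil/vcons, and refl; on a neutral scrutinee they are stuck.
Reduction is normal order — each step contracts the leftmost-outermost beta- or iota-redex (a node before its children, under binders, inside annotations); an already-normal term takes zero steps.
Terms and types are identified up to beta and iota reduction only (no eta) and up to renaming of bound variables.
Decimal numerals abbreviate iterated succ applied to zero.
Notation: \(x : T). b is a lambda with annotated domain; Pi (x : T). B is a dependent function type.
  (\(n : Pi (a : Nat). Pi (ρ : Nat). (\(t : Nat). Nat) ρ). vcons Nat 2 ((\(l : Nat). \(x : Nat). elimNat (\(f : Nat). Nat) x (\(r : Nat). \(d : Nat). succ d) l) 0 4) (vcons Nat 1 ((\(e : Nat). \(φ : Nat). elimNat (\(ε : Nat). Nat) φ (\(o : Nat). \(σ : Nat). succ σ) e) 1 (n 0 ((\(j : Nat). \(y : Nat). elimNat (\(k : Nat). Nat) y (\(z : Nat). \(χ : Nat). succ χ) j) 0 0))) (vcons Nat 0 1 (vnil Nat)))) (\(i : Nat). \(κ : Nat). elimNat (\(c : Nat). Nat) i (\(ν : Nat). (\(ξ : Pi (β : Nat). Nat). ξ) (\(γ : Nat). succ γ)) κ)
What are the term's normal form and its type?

normal form:
  vcons Nat 2 4 (vcons Nat 1 1 (vcons Nat 0 1 (vnil Nat)))
type:
  Vec Nat 3
observation: contracting a beta-redex first, the term normalizes in 17 steps.


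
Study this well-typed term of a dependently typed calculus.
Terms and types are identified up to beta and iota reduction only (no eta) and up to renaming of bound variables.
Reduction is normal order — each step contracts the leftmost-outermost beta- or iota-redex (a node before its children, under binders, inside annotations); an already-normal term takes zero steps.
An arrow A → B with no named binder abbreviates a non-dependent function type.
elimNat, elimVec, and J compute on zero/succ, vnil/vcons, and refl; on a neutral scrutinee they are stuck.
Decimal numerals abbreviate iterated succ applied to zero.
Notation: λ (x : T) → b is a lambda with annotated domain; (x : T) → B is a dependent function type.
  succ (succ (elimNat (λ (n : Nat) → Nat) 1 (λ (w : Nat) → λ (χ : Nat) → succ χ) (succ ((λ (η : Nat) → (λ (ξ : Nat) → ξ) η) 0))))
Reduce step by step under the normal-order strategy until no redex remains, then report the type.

normal-order reduction:
  succ (succ (elimNat (λ (n : Nat) → Nat) 1 (λ (w : Nat) → λ (χ : Nat) → succ χ) (succ ((λ (η : Nat) → (λ (ξ : Nat) → ξ) η) 0))))
  ~> succ (succ ((λ (n : Nat) → λ (w : Nat) → succ w) ((λ (χ : Nat) → (λ (η : Nat) → η) χ) 0) (elimNat (λ (ξ : Nat) → Nat) 1 (λ (c : Nat) → λ (e : Nat) → succ e) ((λ (t : Nat) → (λ (p : Nat) → p) t) 0))))
  ~> succ (succ ((λ (n : Nat) → succ n) (elimNat (λ (w : Nat) → Nat) 1 (λ (χ : Nat) → λ (η : Nat) → succ η) ((λ (ξ : Nat) → (λ (c : Nat) → c) ξ) 0))))
  ~> succ (succ (succ (elimNat (λ (n : Nat) → Nat) 1 (λ (w : Nat) → λ (χ : Nat) → succ χ) ((λ (η : Nat) → (λ (ξ : Nat) → ξ) η) 0))))
  ~> succ (succ (succ (elimNat (λ (n : Nat) → Nat) 1 (λ (w : Nat) → λ (χ : Nat) → succ χ) ((λ (η : Nat) → η) 0))))
  ~> succ (succ (succ (elimNat (λ (n : Nat) → Nat) 1 (λ (w : Nat) → λ (χ : Nat) → succ χ) 0)))
  ~> 4
the term's type:
  Nat


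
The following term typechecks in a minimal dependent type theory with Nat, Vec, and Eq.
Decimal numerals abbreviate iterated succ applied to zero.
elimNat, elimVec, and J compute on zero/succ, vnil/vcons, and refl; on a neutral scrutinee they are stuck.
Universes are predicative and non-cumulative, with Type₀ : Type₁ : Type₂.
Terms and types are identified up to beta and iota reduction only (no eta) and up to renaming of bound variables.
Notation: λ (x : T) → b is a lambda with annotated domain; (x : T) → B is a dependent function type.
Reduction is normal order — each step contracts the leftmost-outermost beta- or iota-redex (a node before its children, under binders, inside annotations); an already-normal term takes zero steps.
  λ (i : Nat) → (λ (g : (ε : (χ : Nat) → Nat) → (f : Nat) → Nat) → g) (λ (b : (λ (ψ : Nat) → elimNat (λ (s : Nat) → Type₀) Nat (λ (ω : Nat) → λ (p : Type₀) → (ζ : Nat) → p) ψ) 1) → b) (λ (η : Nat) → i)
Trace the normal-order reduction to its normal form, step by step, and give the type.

reduction (normal order):
  λ (i : Nat) → (λ (g : (ε : (χ : Nat) → Nat) → (f : Nat) → Nat) → g) (λ (b : (λ (ψ : Nat) → elimNat (λ (s : Nat) → Type₀) Nat (λ (ω : Nat) → λ (p : Type₀) → (ζ : Nat) → p) ψ) 1) → b) (λ (η : Nat) → i)
  ~> λ (i : Nat) → (λ (g : (λ (ε : Nat) → elimNat (λ (χ : Nat) → Type₀) Nat (λ (f : Nat) → λ (b : Type₀) → (ψ : Nat) → b) ε) 1) → g) (λ (s : Nat) → i)
  ~> λ (i : Nat) → λ (g : Nat) → i
the term's type:
  (i : Nat) → (g : Nat) → Nat


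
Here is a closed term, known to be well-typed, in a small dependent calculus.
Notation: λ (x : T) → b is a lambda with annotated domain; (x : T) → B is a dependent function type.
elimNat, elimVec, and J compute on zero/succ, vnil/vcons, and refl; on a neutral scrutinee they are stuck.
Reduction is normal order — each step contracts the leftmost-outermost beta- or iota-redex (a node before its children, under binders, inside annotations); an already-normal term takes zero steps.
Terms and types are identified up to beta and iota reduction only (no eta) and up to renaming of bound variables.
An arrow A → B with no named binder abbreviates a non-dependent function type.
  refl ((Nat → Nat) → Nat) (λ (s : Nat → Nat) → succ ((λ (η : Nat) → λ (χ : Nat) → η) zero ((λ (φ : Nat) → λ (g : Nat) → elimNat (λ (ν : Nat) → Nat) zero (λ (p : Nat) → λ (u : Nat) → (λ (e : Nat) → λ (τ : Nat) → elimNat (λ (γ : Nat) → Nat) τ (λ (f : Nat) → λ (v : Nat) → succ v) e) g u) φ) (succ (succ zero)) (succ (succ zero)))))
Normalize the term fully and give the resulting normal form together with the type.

normal form:
  refl ((Nat → Nat) → Nat) (λ (s : Nat → Nat) → succ zero)
type:
  Eq ((Nat → Nat) → Nat) (λ (s : Nat → Nat) → succ zero) (λ (η : Nat → Nat) → succ zero)
observation: reduction starts at a beta-redex, and 2 normal-order steps reach the normal form.


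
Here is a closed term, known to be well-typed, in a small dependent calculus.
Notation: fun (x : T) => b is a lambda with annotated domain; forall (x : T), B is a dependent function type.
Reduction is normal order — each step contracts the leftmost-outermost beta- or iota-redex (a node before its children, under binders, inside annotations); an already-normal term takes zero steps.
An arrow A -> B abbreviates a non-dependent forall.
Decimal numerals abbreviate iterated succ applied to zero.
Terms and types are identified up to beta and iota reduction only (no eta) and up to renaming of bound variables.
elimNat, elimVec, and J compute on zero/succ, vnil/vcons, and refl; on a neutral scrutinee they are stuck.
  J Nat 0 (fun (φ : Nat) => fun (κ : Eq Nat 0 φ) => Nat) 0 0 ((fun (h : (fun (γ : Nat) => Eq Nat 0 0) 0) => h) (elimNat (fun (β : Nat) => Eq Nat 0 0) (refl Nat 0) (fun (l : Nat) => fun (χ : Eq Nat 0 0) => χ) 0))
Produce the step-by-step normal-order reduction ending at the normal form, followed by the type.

normal-order reduction sequence:
  J Nat 0 (fun (φ : Nat) => fun (κ : Eq Nat 0 φ) => Nat) 0 0 ((fun (h : (fun (γ : Nat) => Eq Nat 0 0) 0) => h) (elimNat (fun (β : Nat) => Eq Nat 0 0) (refl Nat 0) (fun (l : Nat) => fun (χ : Eq Nat 0 0) => χ) 0))
  ~> J Nat 0 (fun (φ : Nat) => fun (κ : Eq Nat 0 φ) => Nat) 0 0 (elimNat (fun (h : Nat) => Eq Nat 0 0) (refl Nat 0) (fun (γ : Nat) => fun (β : Eq Nat 0 0) => β) 0)
  ~> J Nat 0 (fun (φ : Nat) => fun (κ : Eq Nat 0 φ) => Nat) 0 0 (refl Nat 0)
  ~> 0
the term's type:
  Nat


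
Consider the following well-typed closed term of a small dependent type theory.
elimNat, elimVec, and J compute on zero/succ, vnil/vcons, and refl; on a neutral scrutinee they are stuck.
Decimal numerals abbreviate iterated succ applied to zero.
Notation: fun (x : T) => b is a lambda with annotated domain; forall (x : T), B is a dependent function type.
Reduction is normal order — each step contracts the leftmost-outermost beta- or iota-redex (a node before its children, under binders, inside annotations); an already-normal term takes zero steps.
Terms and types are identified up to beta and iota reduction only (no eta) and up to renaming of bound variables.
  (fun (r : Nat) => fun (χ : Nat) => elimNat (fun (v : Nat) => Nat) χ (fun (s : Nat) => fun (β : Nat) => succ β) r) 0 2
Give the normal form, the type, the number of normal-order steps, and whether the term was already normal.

resulting normal form:
  2
inferred type:
  Nat
steps to reach normal form (normal order): 3
already normal: no
first contracted redex: a beta-redex
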